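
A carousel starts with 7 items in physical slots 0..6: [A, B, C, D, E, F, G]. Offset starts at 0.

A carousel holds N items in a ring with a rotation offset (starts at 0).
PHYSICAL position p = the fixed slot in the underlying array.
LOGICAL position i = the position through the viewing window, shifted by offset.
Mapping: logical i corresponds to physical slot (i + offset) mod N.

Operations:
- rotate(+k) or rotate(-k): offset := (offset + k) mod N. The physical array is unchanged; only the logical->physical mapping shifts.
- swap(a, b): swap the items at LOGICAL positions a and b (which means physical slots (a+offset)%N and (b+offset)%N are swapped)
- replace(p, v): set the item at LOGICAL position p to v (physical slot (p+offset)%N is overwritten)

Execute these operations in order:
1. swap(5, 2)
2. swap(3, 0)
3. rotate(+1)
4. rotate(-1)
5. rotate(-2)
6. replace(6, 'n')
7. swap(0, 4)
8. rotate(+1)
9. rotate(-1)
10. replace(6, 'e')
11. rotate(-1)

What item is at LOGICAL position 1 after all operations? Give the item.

Answer: F

Derivation:
After op 1 (swap(5, 2)): offset=0, physical=[A,B,F,D,E,C,G], logical=[A,B,F,D,E,C,G]
After op 2 (swap(3, 0)): offset=0, physical=[D,B,F,A,E,C,G], logical=[D,B,F,A,E,C,G]
After op 3 (rotate(+1)): offset=1, physical=[D,B,F,A,E,C,G], logical=[B,F,A,E,C,G,D]
After op 4 (rotate(-1)): offset=0, physical=[D,B,F,A,E,C,G], logical=[D,B,F,A,E,C,G]
After op 5 (rotate(-2)): offset=5, physical=[D,B,F,A,E,C,G], logical=[C,G,D,B,F,A,E]
After op 6 (replace(6, 'n')): offset=5, physical=[D,B,F,A,n,C,G], logical=[C,G,D,B,F,A,n]
After op 7 (swap(0, 4)): offset=5, physical=[D,B,C,A,n,F,G], logical=[F,G,D,B,C,A,n]
After op 8 (rotate(+1)): offset=6, physical=[D,B,C,A,n,F,G], logical=[G,D,B,C,A,n,F]
After op 9 (rotate(-1)): offset=5, physical=[D,B,C,A,n,F,G], logical=[F,G,D,B,C,A,n]
After op 10 (replace(6, 'e')): offset=5, physical=[D,B,C,A,e,F,G], logical=[F,G,D,B,C,A,e]
After op 11 (rotate(-1)): offset=4, physical=[D,B,C,A,e,F,G], logical=[e,F,G,D,B,C,A]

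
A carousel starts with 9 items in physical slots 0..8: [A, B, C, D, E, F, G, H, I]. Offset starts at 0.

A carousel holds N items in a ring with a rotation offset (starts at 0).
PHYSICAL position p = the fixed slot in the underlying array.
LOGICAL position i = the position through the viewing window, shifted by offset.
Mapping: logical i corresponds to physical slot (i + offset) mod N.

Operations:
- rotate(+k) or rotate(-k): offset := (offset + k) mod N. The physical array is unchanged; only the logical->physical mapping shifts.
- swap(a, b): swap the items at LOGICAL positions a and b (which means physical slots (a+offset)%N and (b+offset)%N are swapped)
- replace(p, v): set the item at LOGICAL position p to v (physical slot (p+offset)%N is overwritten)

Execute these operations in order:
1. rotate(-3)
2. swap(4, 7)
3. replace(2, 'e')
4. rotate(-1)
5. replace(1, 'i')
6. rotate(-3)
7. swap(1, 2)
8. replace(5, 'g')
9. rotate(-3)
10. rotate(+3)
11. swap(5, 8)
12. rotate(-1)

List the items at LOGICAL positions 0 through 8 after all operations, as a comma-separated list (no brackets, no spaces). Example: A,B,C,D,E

Answer: g,C,B,D,F,i,E,e,A

Derivation:
After op 1 (rotate(-3)): offset=6, physical=[A,B,C,D,E,F,G,H,I], logical=[G,H,I,A,B,C,D,E,F]
After op 2 (swap(4, 7)): offset=6, physical=[A,E,C,D,B,F,G,H,I], logical=[G,H,I,A,E,C,D,B,F]
After op 3 (replace(2, 'e')): offset=6, physical=[A,E,C,D,B,F,G,H,e], logical=[G,H,e,A,E,C,D,B,F]
After op 4 (rotate(-1)): offset=5, physical=[A,E,C,D,B,F,G,H,e], logical=[F,G,H,e,A,E,C,D,B]
After op 5 (replace(1, 'i')): offset=5, physical=[A,E,C,D,B,F,i,H,e], logical=[F,i,H,e,A,E,C,D,B]
After op 6 (rotate(-3)): offset=2, physical=[A,E,C,D,B,F,i,H,e], logical=[C,D,B,F,i,H,e,A,E]
After op 7 (swap(1, 2)): offset=2, physical=[A,E,C,B,D,F,i,H,e], logical=[C,B,D,F,i,H,e,A,E]
After op 8 (replace(5, 'g')): offset=2, physical=[A,E,C,B,D,F,i,g,e], logical=[C,B,D,F,i,g,e,A,E]
After op 9 (rotate(-3)): offset=8, physical=[A,E,C,B,D,F,i,g,e], logical=[e,A,E,C,B,D,F,i,g]
After op 10 (rotate(+3)): offset=2, physical=[A,E,C,B,D,F,i,g,e], logical=[C,B,D,F,i,g,e,A,E]
After op 11 (swap(5, 8)): offset=2, physical=[A,g,C,B,D,F,i,E,e], logical=[C,B,D,F,i,E,e,A,g]
After op 12 (rotate(-1)): offset=1, physical=[A,g,C,B,D,F,i,E,e], logical=[g,C,B,D,F,i,E,e,A]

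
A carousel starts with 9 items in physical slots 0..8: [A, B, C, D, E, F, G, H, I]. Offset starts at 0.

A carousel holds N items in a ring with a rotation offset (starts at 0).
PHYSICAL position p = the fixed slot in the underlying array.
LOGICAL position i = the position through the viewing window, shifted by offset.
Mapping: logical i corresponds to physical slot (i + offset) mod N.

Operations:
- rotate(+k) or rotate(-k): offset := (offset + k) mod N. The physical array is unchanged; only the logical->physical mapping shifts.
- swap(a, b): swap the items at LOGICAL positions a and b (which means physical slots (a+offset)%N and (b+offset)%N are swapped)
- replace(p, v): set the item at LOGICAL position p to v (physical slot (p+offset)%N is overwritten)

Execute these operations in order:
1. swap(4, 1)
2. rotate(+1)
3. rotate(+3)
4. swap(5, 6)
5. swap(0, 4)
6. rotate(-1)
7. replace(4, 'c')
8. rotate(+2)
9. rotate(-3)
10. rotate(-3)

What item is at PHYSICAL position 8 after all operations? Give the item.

After op 1 (swap(4, 1)): offset=0, physical=[A,E,C,D,B,F,G,H,I], logical=[A,E,C,D,B,F,G,H,I]
After op 2 (rotate(+1)): offset=1, physical=[A,E,C,D,B,F,G,H,I], logical=[E,C,D,B,F,G,H,I,A]
After op 3 (rotate(+3)): offset=4, physical=[A,E,C,D,B,F,G,H,I], logical=[B,F,G,H,I,A,E,C,D]
After op 4 (swap(5, 6)): offset=4, physical=[E,A,C,D,B,F,G,H,I], logical=[B,F,G,H,I,E,A,C,D]
After op 5 (swap(0, 4)): offset=4, physical=[E,A,C,D,I,F,G,H,B], logical=[I,F,G,H,B,E,A,C,D]
After op 6 (rotate(-1)): offset=3, physical=[E,A,C,D,I,F,G,H,B], logical=[D,I,F,G,H,B,E,A,C]
After op 7 (replace(4, 'c')): offset=3, physical=[E,A,C,D,I,F,G,c,B], logical=[D,I,F,G,c,B,E,A,C]
After op 8 (rotate(+2)): offset=5, physical=[E,A,C,D,I,F,G,c,B], logical=[F,G,c,B,E,A,C,D,I]
After op 9 (rotate(-3)): offset=2, physical=[E,A,C,D,I,F,G,c,B], logical=[C,D,I,F,G,c,B,E,A]
After op 10 (rotate(-3)): offset=8, physical=[E,A,C,D,I,F,G,c,B], logical=[B,E,A,C,D,I,F,G,c]

Answer: B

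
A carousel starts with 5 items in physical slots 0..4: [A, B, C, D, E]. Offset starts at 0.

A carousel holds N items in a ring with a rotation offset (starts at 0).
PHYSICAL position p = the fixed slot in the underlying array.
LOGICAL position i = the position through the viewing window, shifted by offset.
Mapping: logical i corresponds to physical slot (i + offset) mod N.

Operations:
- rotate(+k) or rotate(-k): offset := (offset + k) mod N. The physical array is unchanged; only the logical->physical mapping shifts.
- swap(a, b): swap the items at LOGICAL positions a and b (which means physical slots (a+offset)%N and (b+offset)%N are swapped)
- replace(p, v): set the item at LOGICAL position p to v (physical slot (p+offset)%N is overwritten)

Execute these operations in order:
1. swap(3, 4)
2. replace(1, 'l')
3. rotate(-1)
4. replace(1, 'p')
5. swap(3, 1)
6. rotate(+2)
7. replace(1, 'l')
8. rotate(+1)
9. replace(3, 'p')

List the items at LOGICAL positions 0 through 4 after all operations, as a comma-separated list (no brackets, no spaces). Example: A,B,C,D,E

Answer: l,E,D,p,l

Derivation:
After op 1 (swap(3, 4)): offset=0, physical=[A,B,C,E,D], logical=[A,B,C,E,D]
After op 2 (replace(1, 'l')): offset=0, physical=[A,l,C,E,D], logical=[A,l,C,E,D]
After op 3 (rotate(-1)): offset=4, physical=[A,l,C,E,D], logical=[D,A,l,C,E]
After op 4 (replace(1, 'p')): offset=4, physical=[p,l,C,E,D], logical=[D,p,l,C,E]
After op 5 (swap(3, 1)): offset=4, physical=[C,l,p,E,D], logical=[D,C,l,p,E]
After op 6 (rotate(+2)): offset=1, physical=[C,l,p,E,D], logical=[l,p,E,D,C]
After op 7 (replace(1, 'l')): offset=1, physical=[C,l,l,E,D], logical=[l,l,E,D,C]
After op 8 (rotate(+1)): offset=2, physical=[C,l,l,E,D], logical=[l,E,D,C,l]
After op 9 (replace(3, 'p')): offset=2, physical=[p,l,l,E,D], logical=[l,E,D,p,l]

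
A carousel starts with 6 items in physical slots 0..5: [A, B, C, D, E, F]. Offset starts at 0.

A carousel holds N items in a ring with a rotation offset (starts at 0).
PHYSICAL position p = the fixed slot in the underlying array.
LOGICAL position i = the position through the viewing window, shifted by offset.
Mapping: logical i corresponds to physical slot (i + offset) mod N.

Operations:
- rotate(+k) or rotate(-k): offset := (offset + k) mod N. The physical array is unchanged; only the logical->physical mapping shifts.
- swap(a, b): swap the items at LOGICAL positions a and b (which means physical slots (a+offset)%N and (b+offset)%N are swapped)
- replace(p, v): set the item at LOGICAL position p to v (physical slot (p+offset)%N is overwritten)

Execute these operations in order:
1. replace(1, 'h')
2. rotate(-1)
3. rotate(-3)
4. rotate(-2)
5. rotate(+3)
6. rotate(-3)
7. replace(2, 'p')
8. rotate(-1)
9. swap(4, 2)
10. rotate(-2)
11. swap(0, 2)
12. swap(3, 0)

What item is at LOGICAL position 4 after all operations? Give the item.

Answer: D

Derivation:
After op 1 (replace(1, 'h')): offset=0, physical=[A,h,C,D,E,F], logical=[A,h,C,D,E,F]
After op 2 (rotate(-1)): offset=5, physical=[A,h,C,D,E,F], logical=[F,A,h,C,D,E]
After op 3 (rotate(-3)): offset=2, physical=[A,h,C,D,E,F], logical=[C,D,E,F,A,h]
After op 4 (rotate(-2)): offset=0, physical=[A,h,C,D,E,F], logical=[A,h,C,D,E,F]
After op 5 (rotate(+3)): offset=3, physical=[A,h,C,D,E,F], logical=[D,E,F,A,h,C]
After op 6 (rotate(-3)): offset=0, physical=[A,h,C,D,E,F], logical=[A,h,C,D,E,F]
After op 7 (replace(2, 'p')): offset=0, physical=[A,h,p,D,E,F], logical=[A,h,p,D,E,F]
After op 8 (rotate(-1)): offset=5, physical=[A,h,p,D,E,F], logical=[F,A,h,p,D,E]
After op 9 (swap(4, 2)): offset=5, physical=[A,D,p,h,E,F], logical=[F,A,D,p,h,E]
After op 10 (rotate(-2)): offset=3, physical=[A,D,p,h,E,F], logical=[h,E,F,A,D,p]
After op 11 (swap(0, 2)): offset=3, physical=[A,D,p,F,E,h], logical=[F,E,h,A,D,p]
After op 12 (swap(3, 0)): offset=3, physical=[F,D,p,A,E,h], logical=[A,E,h,F,D,p]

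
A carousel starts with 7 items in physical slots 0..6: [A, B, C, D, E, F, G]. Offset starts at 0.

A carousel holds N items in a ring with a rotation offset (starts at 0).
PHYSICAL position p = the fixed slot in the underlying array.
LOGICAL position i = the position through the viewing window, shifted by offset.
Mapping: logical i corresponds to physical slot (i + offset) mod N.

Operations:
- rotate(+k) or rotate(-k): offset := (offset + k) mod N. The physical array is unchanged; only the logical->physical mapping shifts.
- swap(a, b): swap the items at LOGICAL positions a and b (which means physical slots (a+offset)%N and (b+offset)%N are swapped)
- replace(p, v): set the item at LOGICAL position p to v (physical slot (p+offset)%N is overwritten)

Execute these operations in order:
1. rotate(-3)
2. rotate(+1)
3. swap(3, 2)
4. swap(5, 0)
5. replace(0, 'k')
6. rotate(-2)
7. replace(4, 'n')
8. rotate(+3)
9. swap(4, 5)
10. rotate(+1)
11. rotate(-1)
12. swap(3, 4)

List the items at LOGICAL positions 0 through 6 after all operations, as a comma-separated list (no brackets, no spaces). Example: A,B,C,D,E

After op 1 (rotate(-3)): offset=4, physical=[A,B,C,D,E,F,G], logical=[E,F,G,A,B,C,D]
After op 2 (rotate(+1)): offset=5, physical=[A,B,C,D,E,F,G], logical=[F,G,A,B,C,D,E]
After op 3 (swap(3, 2)): offset=5, physical=[B,A,C,D,E,F,G], logical=[F,G,B,A,C,D,E]
After op 4 (swap(5, 0)): offset=5, physical=[B,A,C,F,E,D,G], logical=[D,G,B,A,C,F,E]
After op 5 (replace(0, 'k')): offset=5, physical=[B,A,C,F,E,k,G], logical=[k,G,B,A,C,F,E]
After op 6 (rotate(-2)): offset=3, physical=[B,A,C,F,E,k,G], logical=[F,E,k,G,B,A,C]
After op 7 (replace(4, 'n')): offset=3, physical=[n,A,C,F,E,k,G], logical=[F,E,k,G,n,A,C]
After op 8 (rotate(+3)): offset=6, physical=[n,A,C,F,E,k,G], logical=[G,n,A,C,F,E,k]
After op 9 (swap(4, 5)): offset=6, physical=[n,A,C,E,F,k,G], logical=[G,n,A,C,E,F,k]
After op 10 (rotate(+1)): offset=0, physical=[n,A,C,E,F,k,G], logical=[n,A,C,E,F,k,G]
After op 11 (rotate(-1)): offset=6, physical=[n,A,C,E,F,k,G], logical=[G,n,A,C,E,F,k]
After op 12 (swap(3, 4)): offset=6, physical=[n,A,E,C,F,k,G], logical=[G,n,A,E,C,F,k]

Answer: G,n,A,E,C,F,k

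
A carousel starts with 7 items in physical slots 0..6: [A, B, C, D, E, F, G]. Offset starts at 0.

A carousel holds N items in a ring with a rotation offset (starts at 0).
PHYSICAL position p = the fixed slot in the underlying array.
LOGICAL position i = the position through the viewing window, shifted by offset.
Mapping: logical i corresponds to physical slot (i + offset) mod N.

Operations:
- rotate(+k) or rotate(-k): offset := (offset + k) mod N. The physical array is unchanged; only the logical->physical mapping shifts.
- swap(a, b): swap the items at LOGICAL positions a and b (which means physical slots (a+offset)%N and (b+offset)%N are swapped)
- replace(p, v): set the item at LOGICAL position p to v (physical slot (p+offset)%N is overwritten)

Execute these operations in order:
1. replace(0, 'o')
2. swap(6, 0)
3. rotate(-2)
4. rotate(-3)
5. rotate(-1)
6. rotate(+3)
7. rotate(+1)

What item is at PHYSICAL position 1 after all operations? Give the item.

After op 1 (replace(0, 'o')): offset=0, physical=[o,B,C,D,E,F,G], logical=[o,B,C,D,E,F,G]
After op 2 (swap(6, 0)): offset=0, physical=[G,B,C,D,E,F,o], logical=[G,B,C,D,E,F,o]
After op 3 (rotate(-2)): offset=5, physical=[G,B,C,D,E,F,o], logical=[F,o,G,B,C,D,E]
After op 4 (rotate(-3)): offset=2, physical=[G,B,C,D,E,F,o], logical=[C,D,E,F,o,G,B]
After op 5 (rotate(-1)): offset=1, physical=[G,B,C,D,E,F,o], logical=[B,C,D,E,F,o,G]
After op 6 (rotate(+3)): offset=4, physical=[G,B,C,D,E,F,o], logical=[E,F,o,G,B,C,D]
After op 7 (rotate(+1)): offset=5, physical=[G,B,C,D,E,F,o], logical=[F,o,G,B,C,D,E]

Answer: B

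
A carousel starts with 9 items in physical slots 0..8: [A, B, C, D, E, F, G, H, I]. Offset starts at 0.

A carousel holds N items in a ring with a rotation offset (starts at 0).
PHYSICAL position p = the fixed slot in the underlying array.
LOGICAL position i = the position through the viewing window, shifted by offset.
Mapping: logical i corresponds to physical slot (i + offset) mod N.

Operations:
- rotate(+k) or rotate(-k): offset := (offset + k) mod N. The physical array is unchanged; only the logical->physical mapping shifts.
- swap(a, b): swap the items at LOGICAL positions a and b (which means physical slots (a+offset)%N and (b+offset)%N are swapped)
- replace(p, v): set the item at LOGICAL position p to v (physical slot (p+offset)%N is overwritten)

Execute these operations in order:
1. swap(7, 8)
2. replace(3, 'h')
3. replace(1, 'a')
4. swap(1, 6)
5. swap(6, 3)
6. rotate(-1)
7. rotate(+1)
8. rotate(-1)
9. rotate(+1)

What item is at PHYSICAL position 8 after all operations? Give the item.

Answer: H

Derivation:
After op 1 (swap(7, 8)): offset=0, physical=[A,B,C,D,E,F,G,I,H], logical=[A,B,C,D,E,F,G,I,H]
After op 2 (replace(3, 'h')): offset=0, physical=[A,B,C,h,E,F,G,I,H], logical=[A,B,C,h,E,F,G,I,H]
After op 3 (replace(1, 'a')): offset=0, physical=[A,a,C,h,E,F,G,I,H], logical=[A,a,C,h,E,F,G,I,H]
After op 4 (swap(1, 6)): offset=0, physical=[A,G,C,h,E,F,a,I,H], logical=[A,G,C,h,E,F,a,I,H]
After op 5 (swap(6, 3)): offset=0, physical=[A,G,C,a,E,F,h,I,H], logical=[A,G,C,a,E,F,h,I,H]
After op 6 (rotate(-1)): offset=8, physical=[A,G,C,a,E,F,h,I,H], logical=[H,A,G,C,a,E,F,h,I]
After op 7 (rotate(+1)): offset=0, physical=[A,G,C,a,E,F,h,I,H], logical=[A,G,C,a,E,F,h,I,H]
After op 8 (rotate(-1)): offset=8, physical=[A,G,C,a,E,F,h,I,H], logical=[H,A,G,C,a,E,F,h,I]
After op 9 (rotate(+1)): offset=0, physical=[A,G,C,a,E,F,h,I,H], logical=[A,G,C,a,E,F,h,I,H]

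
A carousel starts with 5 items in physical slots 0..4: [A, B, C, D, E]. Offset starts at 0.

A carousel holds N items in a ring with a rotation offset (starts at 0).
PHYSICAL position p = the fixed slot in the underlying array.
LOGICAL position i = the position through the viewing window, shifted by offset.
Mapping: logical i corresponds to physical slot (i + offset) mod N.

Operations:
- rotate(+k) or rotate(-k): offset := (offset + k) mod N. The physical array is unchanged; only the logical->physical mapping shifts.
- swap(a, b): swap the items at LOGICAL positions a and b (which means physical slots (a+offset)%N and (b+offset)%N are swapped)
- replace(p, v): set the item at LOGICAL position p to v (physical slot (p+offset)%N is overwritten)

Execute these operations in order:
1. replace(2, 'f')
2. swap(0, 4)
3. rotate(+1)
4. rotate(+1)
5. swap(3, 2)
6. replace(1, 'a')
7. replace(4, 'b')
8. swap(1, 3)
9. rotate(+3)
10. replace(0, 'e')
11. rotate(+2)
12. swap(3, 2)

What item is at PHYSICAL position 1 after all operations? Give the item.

Answer: b

Derivation:
After op 1 (replace(2, 'f')): offset=0, physical=[A,B,f,D,E], logical=[A,B,f,D,E]
After op 2 (swap(0, 4)): offset=0, physical=[E,B,f,D,A], logical=[E,B,f,D,A]
After op 3 (rotate(+1)): offset=1, physical=[E,B,f,D,A], logical=[B,f,D,A,E]
After op 4 (rotate(+1)): offset=2, physical=[E,B,f,D,A], logical=[f,D,A,E,B]
After op 5 (swap(3, 2)): offset=2, physical=[A,B,f,D,E], logical=[f,D,E,A,B]
After op 6 (replace(1, 'a')): offset=2, physical=[A,B,f,a,E], logical=[f,a,E,A,B]
After op 7 (replace(4, 'b')): offset=2, physical=[A,b,f,a,E], logical=[f,a,E,A,b]
After op 8 (swap(1, 3)): offset=2, physical=[a,b,f,A,E], logical=[f,A,E,a,b]
After op 9 (rotate(+3)): offset=0, physical=[a,b,f,A,E], logical=[a,b,f,A,E]
After op 10 (replace(0, 'e')): offset=0, physical=[e,b,f,A,E], logical=[e,b,f,A,E]
After op 11 (rotate(+2)): offset=2, physical=[e,b,f,A,E], logical=[f,A,E,e,b]
After op 12 (swap(3, 2)): offset=2, physical=[E,b,f,A,e], logical=[f,A,e,E,b]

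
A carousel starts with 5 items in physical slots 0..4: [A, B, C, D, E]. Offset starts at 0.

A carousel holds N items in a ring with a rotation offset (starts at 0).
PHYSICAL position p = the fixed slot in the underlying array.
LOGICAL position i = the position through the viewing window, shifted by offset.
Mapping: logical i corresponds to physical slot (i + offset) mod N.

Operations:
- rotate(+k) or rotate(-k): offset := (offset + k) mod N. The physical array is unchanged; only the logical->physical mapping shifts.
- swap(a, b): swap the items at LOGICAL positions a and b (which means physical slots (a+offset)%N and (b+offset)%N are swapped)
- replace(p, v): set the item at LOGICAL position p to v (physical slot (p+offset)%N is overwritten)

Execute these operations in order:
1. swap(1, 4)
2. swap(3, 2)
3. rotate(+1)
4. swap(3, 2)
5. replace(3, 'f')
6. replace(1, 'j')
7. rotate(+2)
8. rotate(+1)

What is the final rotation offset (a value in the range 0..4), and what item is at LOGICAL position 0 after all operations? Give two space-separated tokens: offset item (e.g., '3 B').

After op 1 (swap(1, 4)): offset=0, physical=[A,E,C,D,B], logical=[A,E,C,D,B]
After op 2 (swap(3, 2)): offset=0, physical=[A,E,D,C,B], logical=[A,E,D,C,B]
After op 3 (rotate(+1)): offset=1, physical=[A,E,D,C,B], logical=[E,D,C,B,A]
After op 4 (swap(3, 2)): offset=1, physical=[A,E,D,B,C], logical=[E,D,B,C,A]
After op 5 (replace(3, 'f')): offset=1, physical=[A,E,D,B,f], logical=[E,D,B,f,A]
After op 6 (replace(1, 'j')): offset=1, physical=[A,E,j,B,f], logical=[E,j,B,f,A]
After op 7 (rotate(+2)): offset=3, physical=[A,E,j,B,f], logical=[B,f,A,E,j]
After op 8 (rotate(+1)): offset=4, physical=[A,E,j,B,f], logical=[f,A,E,j,B]

Answer: 4 f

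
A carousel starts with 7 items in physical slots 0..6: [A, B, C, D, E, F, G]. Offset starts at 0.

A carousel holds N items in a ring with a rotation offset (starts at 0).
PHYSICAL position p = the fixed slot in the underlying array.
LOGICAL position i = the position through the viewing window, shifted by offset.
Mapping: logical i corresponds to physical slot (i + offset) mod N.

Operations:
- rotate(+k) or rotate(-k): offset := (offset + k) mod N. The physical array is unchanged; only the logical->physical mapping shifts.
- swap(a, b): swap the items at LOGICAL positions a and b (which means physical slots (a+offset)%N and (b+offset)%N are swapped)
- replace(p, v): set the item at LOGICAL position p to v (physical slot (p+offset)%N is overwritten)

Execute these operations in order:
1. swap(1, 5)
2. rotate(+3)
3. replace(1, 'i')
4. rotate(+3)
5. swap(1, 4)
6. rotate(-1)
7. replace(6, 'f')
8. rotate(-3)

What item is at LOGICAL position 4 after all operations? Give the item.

Answer: G

Derivation:
After op 1 (swap(1, 5)): offset=0, physical=[A,F,C,D,E,B,G], logical=[A,F,C,D,E,B,G]
After op 2 (rotate(+3)): offset=3, physical=[A,F,C,D,E,B,G], logical=[D,E,B,G,A,F,C]
After op 3 (replace(1, 'i')): offset=3, physical=[A,F,C,D,i,B,G], logical=[D,i,B,G,A,F,C]
After op 4 (rotate(+3)): offset=6, physical=[A,F,C,D,i,B,G], logical=[G,A,F,C,D,i,B]
After op 5 (swap(1, 4)): offset=6, physical=[D,F,C,A,i,B,G], logical=[G,D,F,C,A,i,B]
After op 6 (rotate(-1)): offset=5, physical=[D,F,C,A,i,B,G], logical=[B,G,D,F,C,A,i]
After op 7 (replace(6, 'f')): offset=5, physical=[D,F,C,A,f,B,G], logical=[B,G,D,F,C,A,f]
After op 8 (rotate(-3)): offset=2, physical=[D,F,C,A,f,B,G], logical=[C,A,f,B,G,D,F]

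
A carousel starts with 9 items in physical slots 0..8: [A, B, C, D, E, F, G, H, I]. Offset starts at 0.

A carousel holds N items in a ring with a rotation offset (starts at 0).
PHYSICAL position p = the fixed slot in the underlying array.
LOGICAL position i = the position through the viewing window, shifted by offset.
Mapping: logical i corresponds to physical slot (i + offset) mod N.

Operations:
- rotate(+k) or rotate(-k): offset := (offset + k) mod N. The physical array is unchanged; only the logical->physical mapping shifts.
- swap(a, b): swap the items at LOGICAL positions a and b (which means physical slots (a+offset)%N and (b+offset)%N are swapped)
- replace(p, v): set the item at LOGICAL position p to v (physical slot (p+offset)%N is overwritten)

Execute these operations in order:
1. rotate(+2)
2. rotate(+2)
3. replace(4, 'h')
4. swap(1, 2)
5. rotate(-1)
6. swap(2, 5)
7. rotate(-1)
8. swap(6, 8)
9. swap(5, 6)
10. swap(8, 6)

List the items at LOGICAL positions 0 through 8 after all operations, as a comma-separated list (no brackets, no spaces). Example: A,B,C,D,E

After op 1 (rotate(+2)): offset=2, physical=[A,B,C,D,E,F,G,H,I], logical=[C,D,E,F,G,H,I,A,B]
After op 2 (rotate(+2)): offset=4, physical=[A,B,C,D,E,F,G,H,I], logical=[E,F,G,H,I,A,B,C,D]
After op 3 (replace(4, 'h')): offset=4, physical=[A,B,C,D,E,F,G,H,h], logical=[E,F,G,H,h,A,B,C,D]
After op 4 (swap(1, 2)): offset=4, physical=[A,B,C,D,E,G,F,H,h], logical=[E,G,F,H,h,A,B,C,D]
After op 5 (rotate(-1)): offset=3, physical=[A,B,C,D,E,G,F,H,h], logical=[D,E,G,F,H,h,A,B,C]
After op 6 (swap(2, 5)): offset=3, physical=[A,B,C,D,E,h,F,H,G], logical=[D,E,h,F,H,G,A,B,C]
After op 7 (rotate(-1)): offset=2, physical=[A,B,C,D,E,h,F,H,G], logical=[C,D,E,h,F,H,G,A,B]
After op 8 (swap(6, 8)): offset=2, physical=[A,G,C,D,E,h,F,H,B], logical=[C,D,E,h,F,H,B,A,G]
After op 9 (swap(5, 6)): offset=2, physical=[A,G,C,D,E,h,F,B,H], logical=[C,D,E,h,F,B,H,A,G]
After op 10 (swap(8, 6)): offset=2, physical=[A,H,C,D,E,h,F,B,G], logical=[C,D,E,h,F,B,G,A,H]

Answer: C,D,E,h,F,B,G,A,H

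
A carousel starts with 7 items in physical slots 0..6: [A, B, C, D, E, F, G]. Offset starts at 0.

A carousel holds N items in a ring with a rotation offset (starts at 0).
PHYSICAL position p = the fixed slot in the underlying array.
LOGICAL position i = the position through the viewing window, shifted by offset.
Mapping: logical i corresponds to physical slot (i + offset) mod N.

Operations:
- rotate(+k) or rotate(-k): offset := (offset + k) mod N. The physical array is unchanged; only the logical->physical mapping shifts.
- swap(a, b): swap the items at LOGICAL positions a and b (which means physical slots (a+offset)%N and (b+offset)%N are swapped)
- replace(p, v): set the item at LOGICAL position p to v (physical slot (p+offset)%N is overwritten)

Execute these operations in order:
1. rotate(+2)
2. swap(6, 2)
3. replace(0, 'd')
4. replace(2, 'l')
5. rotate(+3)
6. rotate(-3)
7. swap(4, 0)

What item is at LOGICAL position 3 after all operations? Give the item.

Answer: F

Derivation:
After op 1 (rotate(+2)): offset=2, physical=[A,B,C,D,E,F,G], logical=[C,D,E,F,G,A,B]
After op 2 (swap(6, 2)): offset=2, physical=[A,E,C,D,B,F,G], logical=[C,D,B,F,G,A,E]
After op 3 (replace(0, 'd')): offset=2, physical=[A,E,d,D,B,F,G], logical=[d,D,B,F,G,A,E]
After op 4 (replace(2, 'l')): offset=2, physical=[A,E,d,D,l,F,G], logical=[d,D,l,F,G,A,E]
After op 5 (rotate(+3)): offset=5, physical=[A,E,d,D,l,F,G], logical=[F,G,A,E,d,D,l]
After op 6 (rotate(-3)): offset=2, physical=[A,E,d,D,l,F,G], logical=[d,D,l,F,G,A,E]
After op 7 (swap(4, 0)): offset=2, physical=[A,E,G,D,l,F,d], logical=[G,D,l,F,d,A,E]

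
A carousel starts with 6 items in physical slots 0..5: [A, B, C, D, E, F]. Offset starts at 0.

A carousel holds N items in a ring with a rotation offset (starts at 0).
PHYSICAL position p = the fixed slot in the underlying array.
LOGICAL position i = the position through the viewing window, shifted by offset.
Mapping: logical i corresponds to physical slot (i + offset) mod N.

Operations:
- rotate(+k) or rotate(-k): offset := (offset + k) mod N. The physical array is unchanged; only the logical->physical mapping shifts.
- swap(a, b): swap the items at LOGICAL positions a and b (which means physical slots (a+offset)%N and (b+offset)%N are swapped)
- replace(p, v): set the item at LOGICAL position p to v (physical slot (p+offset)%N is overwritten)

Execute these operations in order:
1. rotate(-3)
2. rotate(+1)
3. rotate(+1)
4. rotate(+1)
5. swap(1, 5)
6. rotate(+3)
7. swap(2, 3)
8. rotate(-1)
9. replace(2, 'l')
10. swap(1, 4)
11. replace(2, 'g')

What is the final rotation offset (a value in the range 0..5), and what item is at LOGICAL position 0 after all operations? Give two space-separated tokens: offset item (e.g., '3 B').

Answer: 2 C

Derivation:
After op 1 (rotate(-3)): offset=3, physical=[A,B,C,D,E,F], logical=[D,E,F,A,B,C]
After op 2 (rotate(+1)): offset=4, physical=[A,B,C,D,E,F], logical=[E,F,A,B,C,D]
After op 3 (rotate(+1)): offset=5, physical=[A,B,C,D,E,F], logical=[F,A,B,C,D,E]
After op 4 (rotate(+1)): offset=0, physical=[A,B,C,D,E,F], logical=[A,B,C,D,E,F]
After op 5 (swap(1, 5)): offset=0, physical=[A,F,C,D,E,B], logical=[A,F,C,D,E,B]
After op 6 (rotate(+3)): offset=3, physical=[A,F,C,D,E,B], logical=[D,E,B,A,F,C]
After op 7 (swap(2, 3)): offset=3, physical=[B,F,C,D,E,A], logical=[D,E,A,B,F,C]
After op 8 (rotate(-1)): offset=2, physical=[B,F,C,D,E,A], logical=[C,D,E,A,B,F]
After op 9 (replace(2, 'l')): offset=2, physical=[B,F,C,D,l,A], logical=[C,D,l,A,B,F]
After op 10 (swap(1, 4)): offset=2, physical=[D,F,C,B,l,A], logical=[C,B,l,A,D,F]
After op 11 (replace(2, 'g')): offset=2, physical=[D,F,C,B,g,A], logical=[C,B,g,A,D,F]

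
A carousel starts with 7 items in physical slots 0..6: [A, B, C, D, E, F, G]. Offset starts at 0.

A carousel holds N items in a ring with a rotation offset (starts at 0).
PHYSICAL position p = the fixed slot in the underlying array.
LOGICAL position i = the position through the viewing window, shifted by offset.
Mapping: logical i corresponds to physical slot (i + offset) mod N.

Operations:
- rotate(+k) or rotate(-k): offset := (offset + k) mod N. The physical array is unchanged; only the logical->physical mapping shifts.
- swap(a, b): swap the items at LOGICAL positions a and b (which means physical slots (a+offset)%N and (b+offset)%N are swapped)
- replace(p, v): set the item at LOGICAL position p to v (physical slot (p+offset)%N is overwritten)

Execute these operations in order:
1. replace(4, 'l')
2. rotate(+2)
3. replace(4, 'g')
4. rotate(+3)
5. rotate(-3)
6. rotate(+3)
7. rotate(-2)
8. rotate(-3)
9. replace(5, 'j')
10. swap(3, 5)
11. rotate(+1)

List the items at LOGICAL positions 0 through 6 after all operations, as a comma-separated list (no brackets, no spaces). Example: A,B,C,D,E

Answer: B,C,j,l,D,g,A

Derivation:
After op 1 (replace(4, 'l')): offset=0, physical=[A,B,C,D,l,F,G], logical=[A,B,C,D,l,F,G]
After op 2 (rotate(+2)): offset=2, physical=[A,B,C,D,l,F,G], logical=[C,D,l,F,G,A,B]
After op 3 (replace(4, 'g')): offset=2, physical=[A,B,C,D,l,F,g], logical=[C,D,l,F,g,A,B]
After op 4 (rotate(+3)): offset=5, physical=[A,B,C,D,l,F,g], logical=[F,g,A,B,C,D,l]
After op 5 (rotate(-3)): offset=2, physical=[A,B,C,D,l,F,g], logical=[C,D,l,F,g,A,B]
After op 6 (rotate(+3)): offset=5, physical=[A,B,C,D,l,F,g], logical=[F,g,A,B,C,D,l]
After op 7 (rotate(-2)): offset=3, physical=[A,B,C,D,l,F,g], logical=[D,l,F,g,A,B,C]
After op 8 (rotate(-3)): offset=0, physical=[A,B,C,D,l,F,g], logical=[A,B,C,D,l,F,g]
After op 9 (replace(5, 'j')): offset=0, physical=[A,B,C,D,l,j,g], logical=[A,B,C,D,l,j,g]
After op 10 (swap(3, 5)): offset=0, physical=[A,B,C,j,l,D,g], logical=[A,B,C,j,l,D,g]
After op 11 (rotate(+1)): offset=1, physical=[A,B,C,j,l,D,g], logical=[B,C,j,l,D,g,A]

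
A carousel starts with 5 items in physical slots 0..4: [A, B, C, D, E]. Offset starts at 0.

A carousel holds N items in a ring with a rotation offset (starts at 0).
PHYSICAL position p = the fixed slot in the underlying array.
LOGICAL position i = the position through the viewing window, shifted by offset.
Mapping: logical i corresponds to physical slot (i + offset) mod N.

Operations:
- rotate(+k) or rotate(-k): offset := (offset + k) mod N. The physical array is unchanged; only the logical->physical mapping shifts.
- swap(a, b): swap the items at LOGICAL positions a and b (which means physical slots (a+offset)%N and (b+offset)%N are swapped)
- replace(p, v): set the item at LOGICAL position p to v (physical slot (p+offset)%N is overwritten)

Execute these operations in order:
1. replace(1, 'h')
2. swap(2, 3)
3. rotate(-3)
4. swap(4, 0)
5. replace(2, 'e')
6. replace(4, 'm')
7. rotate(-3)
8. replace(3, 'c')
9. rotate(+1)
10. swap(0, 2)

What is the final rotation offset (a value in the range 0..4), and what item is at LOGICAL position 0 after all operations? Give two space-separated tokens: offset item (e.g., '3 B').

Answer: 0 c

Derivation:
After op 1 (replace(1, 'h')): offset=0, physical=[A,h,C,D,E], logical=[A,h,C,D,E]
After op 2 (swap(2, 3)): offset=0, physical=[A,h,D,C,E], logical=[A,h,D,C,E]
After op 3 (rotate(-3)): offset=2, physical=[A,h,D,C,E], logical=[D,C,E,A,h]
After op 4 (swap(4, 0)): offset=2, physical=[A,D,h,C,E], logical=[h,C,E,A,D]
After op 5 (replace(2, 'e')): offset=2, physical=[A,D,h,C,e], logical=[h,C,e,A,D]
After op 6 (replace(4, 'm')): offset=2, physical=[A,m,h,C,e], logical=[h,C,e,A,m]
After op 7 (rotate(-3)): offset=4, physical=[A,m,h,C,e], logical=[e,A,m,h,C]
After op 8 (replace(3, 'c')): offset=4, physical=[A,m,c,C,e], logical=[e,A,m,c,C]
After op 9 (rotate(+1)): offset=0, physical=[A,m,c,C,e], logical=[A,m,c,C,e]
After op 10 (swap(0, 2)): offset=0, physical=[c,m,A,C,e], logical=[c,m,A,C,e]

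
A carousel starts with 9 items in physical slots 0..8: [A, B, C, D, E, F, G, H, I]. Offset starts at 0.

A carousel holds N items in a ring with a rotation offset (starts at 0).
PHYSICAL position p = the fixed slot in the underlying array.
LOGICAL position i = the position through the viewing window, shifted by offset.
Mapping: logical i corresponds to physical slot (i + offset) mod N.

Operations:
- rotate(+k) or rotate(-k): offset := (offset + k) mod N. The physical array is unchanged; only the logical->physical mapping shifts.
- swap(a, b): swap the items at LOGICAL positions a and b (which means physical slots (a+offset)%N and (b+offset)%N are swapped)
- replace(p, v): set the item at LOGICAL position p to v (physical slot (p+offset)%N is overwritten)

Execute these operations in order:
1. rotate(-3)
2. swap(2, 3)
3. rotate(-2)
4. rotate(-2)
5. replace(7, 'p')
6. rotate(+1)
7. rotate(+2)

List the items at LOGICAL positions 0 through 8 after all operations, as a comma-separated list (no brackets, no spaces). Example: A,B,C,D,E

Answer: F,G,H,A,p,B,C,D,E

Derivation:
After op 1 (rotate(-3)): offset=6, physical=[A,B,C,D,E,F,G,H,I], logical=[G,H,I,A,B,C,D,E,F]
After op 2 (swap(2, 3)): offset=6, physical=[I,B,C,D,E,F,G,H,A], logical=[G,H,A,I,B,C,D,E,F]
After op 3 (rotate(-2)): offset=4, physical=[I,B,C,D,E,F,G,H,A], logical=[E,F,G,H,A,I,B,C,D]
After op 4 (rotate(-2)): offset=2, physical=[I,B,C,D,E,F,G,H,A], logical=[C,D,E,F,G,H,A,I,B]
After op 5 (replace(7, 'p')): offset=2, physical=[p,B,C,D,E,F,G,H,A], logical=[C,D,E,F,G,H,A,p,B]
After op 6 (rotate(+1)): offset=3, physical=[p,B,C,D,E,F,G,H,A], logical=[D,E,F,G,H,A,p,B,C]
After op 7 (rotate(+2)): offset=5, physical=[p,B,C,D,E,F,G,H,A], logical=[F,G,H,A,p,B,C,D,E]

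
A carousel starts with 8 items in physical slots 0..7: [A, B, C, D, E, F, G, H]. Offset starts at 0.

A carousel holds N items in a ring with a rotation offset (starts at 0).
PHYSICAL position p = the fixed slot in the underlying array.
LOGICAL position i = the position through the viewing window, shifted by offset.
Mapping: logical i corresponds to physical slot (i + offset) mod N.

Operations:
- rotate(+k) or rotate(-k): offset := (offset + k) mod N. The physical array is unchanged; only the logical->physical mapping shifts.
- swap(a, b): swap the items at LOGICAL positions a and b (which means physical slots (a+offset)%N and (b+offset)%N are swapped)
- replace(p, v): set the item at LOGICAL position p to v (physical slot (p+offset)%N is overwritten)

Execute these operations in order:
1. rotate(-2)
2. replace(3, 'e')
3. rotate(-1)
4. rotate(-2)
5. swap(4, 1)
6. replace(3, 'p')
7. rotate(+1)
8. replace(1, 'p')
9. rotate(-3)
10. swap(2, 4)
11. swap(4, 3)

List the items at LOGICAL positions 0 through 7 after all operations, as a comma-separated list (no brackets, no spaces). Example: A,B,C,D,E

Answer: e,C,p,D,H,p,E,A

Derivation:
After op 1 (rotate(-2)): offset=6, physical=[A,B,C,D,E,F,G,H], logical=[G,H,A,B,C,D,E,F]
After op 2 (replace(3, 'e')): offset=6, physical=[A,e,C,D,E,F,G,H], logical=[G,H,A,e,C,D,E,F]
After op 3 (rotate(-1)): offset=5, physical=[A,e,C,D,E,F,G,H], logical=[F,G,H,A,e,C,D,E]
After op 4 (rotate(-2)): offset=3, physical=[A,e,C,D,E,F,G,H], logical=[D,E,F,G,H,A,e,C]
After op 5 (swap(4, 1)): offset=3, physical=[A,e,C,D,H,F,G,E], logical=[D,H,F,G,E,A,e,C]
After op 6 (replace(3, 'p')): offset=3, physical=[A,e,C,D,H,F,p,E], logical=[D,H,F,p,E,A,e,C]
After op 7 (rotate(+1)): offset=4, physical=[A,e,C,D,H,F,p,E], logical=[H,F,p,E,A,e,C,D]
After op 8 (replace(1, 'p')): offset=4, physical=[A,e,C,D,H,p,p,E], logical=[H,p,p,E,A,e,C,D]
After op 9 (rotate(-3)): offset=1, physical=[A,e,C,D,H,p,p,E], logical=[e,C,D,H,p,p,E,A]
After op 10 (swap(2, 4)): offset=1, physical=[A,e,C,p,H,D,p,E], logical=[e,C,p,H,D,p,E,A]
After op 11 (swap(4, 3)): offset=1, physical=[A,e,C,p,D,H,p,E], logical=[e,C,p,D,H,p,E,A]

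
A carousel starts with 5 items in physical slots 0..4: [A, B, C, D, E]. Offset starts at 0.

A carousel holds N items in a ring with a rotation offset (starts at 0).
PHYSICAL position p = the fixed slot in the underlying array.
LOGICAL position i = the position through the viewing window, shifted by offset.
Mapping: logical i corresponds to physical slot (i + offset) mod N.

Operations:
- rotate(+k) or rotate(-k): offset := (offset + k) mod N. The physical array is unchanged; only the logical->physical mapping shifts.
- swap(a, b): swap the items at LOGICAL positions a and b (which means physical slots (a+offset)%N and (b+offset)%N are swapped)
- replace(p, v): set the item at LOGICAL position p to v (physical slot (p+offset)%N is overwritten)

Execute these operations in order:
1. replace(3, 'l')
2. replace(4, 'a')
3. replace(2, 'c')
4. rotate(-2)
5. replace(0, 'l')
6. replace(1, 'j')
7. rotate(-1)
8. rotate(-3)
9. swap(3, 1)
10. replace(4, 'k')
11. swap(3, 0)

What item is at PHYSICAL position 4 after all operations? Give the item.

Answer: A

Derivation:
After op 1 (replace(3, 'l')): offset=0, physical=[A,B,C,l,E], logical=[A,B,C,l,E]
After op 2 (replace(4, 'a')): offset=0, physical=[A,B,C,l,a], logical=[A,B,C,l,a]
After op 3 (replace(2, 'c')): offset=0, physical=[A,B,c,l,a], logical=[A,B,c,l,a]
After op 4 (rotate(-2)): offset=3, physical=[A,B,c,l,a], logical=[l,a,A,B,c]
After op 5 (replace(0, 'l')): offset=3, physical=[A,B,c,l,a], logical=[l,a,A,B,c]
After op 6 (replace(1, 'j')): offset=3, physical=[A,B,c,l,j], logical=[l,j,A,B,c]
After op 7 (rotate(-1)): offset=2, physical=[A,B,c,l,j], logical=[c,l,j,A,B]
After op 8 (rotate(-3)): offset=4, physical=[A,B,c,l,j], logical=[j,A,B,c,l]
After op 9 (swap(3, 1)): offset=4, physical=[c,B,A,l,j], logical=[j,c,B,A,l]
After op 10 (replace(4, 'k')): offset=4, physical=[c,B,A,k,j], logical=[j,c,B,A,k]
After op 11 (swap(3, 0)): offset=4, physical=[c,B,j,k,A], logical=[A,c,B,j,k]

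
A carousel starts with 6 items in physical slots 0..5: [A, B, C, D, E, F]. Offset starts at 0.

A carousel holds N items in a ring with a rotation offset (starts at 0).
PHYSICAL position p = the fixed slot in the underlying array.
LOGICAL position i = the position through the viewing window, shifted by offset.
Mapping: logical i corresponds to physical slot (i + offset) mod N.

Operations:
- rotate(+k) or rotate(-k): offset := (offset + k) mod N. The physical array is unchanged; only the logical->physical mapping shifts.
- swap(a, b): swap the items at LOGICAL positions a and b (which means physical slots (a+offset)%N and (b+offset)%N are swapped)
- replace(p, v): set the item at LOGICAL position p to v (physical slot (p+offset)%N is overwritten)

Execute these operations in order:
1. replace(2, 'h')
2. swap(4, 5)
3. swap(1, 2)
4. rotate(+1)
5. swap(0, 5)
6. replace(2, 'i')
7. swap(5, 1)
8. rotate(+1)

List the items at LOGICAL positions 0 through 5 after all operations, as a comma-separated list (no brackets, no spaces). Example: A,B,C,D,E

After op 1 (replace(2, 'h')): offset=0, physical=[A,B,h,D,E,F], logical=[A,B,h,D,E,F]
After op 2 (swap(4, 5)): offset=0, physical=[A,B,h,D,F,E], logical=[A,B,h,D,F,E]
After op 3 (swap(1, 2)): offset=0, physical=[A,h,B,D,F,E], logical=[A,h,B,D,F,E]
After op 4 (rotate(+1)): offset=1, physical=[A,h,B,D,F,E], logical=[h,B,D,F,E,A]
After op 5 (swap(0, 5)): offset=1, physical=[h,A,B,D,F,E], logical=[A,B,D,F,E,h]
After op 6 (replace(2, 'i')): offset=1, physical=[h,A,B,i,F,E], logical=[A,B,i,F,E,h]
After op 7 (swap(5, 1)): offset=1, physical=[B,A,h,i,F,E], logical=[A,h,i,F,E,B]
After op 8 (rotate(+1)): offset=2, physical=[B,A,h,i,F,E], logical=[h,i,F,E,B,A]

Answer: h,i,F,E,B,A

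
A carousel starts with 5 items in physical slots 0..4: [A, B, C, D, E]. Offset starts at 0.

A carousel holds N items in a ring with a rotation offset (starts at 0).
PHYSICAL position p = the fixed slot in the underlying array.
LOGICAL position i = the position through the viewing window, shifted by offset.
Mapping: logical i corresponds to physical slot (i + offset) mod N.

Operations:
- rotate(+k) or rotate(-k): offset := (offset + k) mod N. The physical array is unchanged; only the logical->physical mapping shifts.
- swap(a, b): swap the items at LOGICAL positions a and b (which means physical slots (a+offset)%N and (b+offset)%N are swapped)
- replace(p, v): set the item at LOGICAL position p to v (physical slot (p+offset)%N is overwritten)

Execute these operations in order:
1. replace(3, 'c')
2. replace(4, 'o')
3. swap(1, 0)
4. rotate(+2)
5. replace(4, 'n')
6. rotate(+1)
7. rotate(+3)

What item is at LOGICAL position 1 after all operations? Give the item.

Answer: C

Derivation:
After op 1 (replace(3, 'c')): offset=0, physical=[A,B,C,c,E], logical=[A,B,C,c,E]
After op 2 (replace(4, 'o')): offset=0, physical=[A,B,C,c,o], logical=[A,B,C,c,o]
After op 3 (swap(1, 0)): offset=0, physical=[B,A,C,c,o], logical=[B,A,C,c,o]
After op 4 (rotate(+2)): offset=2, physical=[B,A,C,c,o], logical=[C,c,o,B,A]
After op 5 (replace(4, 'n')): offset=2, physical=[B,n,C,c,o], logical=[C,c,o,B,n]
After op 6 (rotate(+1)): offset=3, physical=[B,n,C,c,o], logical=[c,o,B,n,C]
After op 7 (rotate(+3)): offset=1, physical=[B,n,C,c,o], logical=[n,C,c,o,B]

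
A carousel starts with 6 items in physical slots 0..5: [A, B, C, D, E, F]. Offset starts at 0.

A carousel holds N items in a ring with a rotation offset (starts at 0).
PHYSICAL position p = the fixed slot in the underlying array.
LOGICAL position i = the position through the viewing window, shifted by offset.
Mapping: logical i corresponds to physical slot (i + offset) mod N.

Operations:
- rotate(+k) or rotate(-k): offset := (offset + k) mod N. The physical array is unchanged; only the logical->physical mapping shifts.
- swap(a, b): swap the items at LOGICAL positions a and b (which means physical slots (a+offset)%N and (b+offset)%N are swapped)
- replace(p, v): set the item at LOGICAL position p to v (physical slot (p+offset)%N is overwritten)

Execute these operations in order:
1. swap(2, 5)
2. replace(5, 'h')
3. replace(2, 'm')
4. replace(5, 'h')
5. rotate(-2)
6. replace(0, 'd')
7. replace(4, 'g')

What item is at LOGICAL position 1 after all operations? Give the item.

After op 1 (swap(2, 5)): offset=0, physical=[A,B,F,D,E,C], logical=[A,B,F,D,E,C]
After op 2 (replace(5, 'h')): offset=0, physical=[A,B,F,D,E,h], logical=[A,B,F,D,E,h]
After op 3 (replace(2, 'm')): offset=0, physical=[A,B,m,D,E,h], logical=[A,B,m,D,E,h]
After op 4 (replace(5, 'h')): offset=0, physical=[A,B,m,D,E,h], logical=[A,B,m,D,E,h]
After op 5 (rotate(-2)): offset=4, physical=[A,B,m,D,E,h], logical=[E,h,A,B,m,D]
After op 6 (replace(0, 'd')): offset=4, physical=[A,B,m,D,d,h], logical=[d,h,A,B,m,D]
After op 7 (replace(4, 'g')): offset=4, physical=[A,B,g,D,d,h], logical=[d,h,A,B,g,D]

Answer: h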